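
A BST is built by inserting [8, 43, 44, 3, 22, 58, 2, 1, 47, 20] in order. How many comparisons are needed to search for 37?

Search path for 37: 8 -> 43 -> 22
Found: False
Comparisons: 3


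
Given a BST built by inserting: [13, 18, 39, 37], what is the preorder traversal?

Tree insertion order: [13, 18, 39, 37]
Tree (level-order array): [13, None, 18, None, 39, 37]
Preorder traversal: [13, 18, 39, 37]


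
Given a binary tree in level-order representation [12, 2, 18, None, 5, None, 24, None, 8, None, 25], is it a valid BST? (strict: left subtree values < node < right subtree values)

Level-order array: [12, 2, 18, None, 5, None, 24, None, 8, None, 25]
Validate using subtree bounds (lo, hi): at each node, require lo < value < hi,
then recurse left with hi=value and right with lo=value.
Preorder trace (stopping at first violation):
  at node 12 with bounds (-inf, +inf): OK
  at node 2 with bounds (-inf, 12): OK
  at node 5 with bounds (2, 12): OK
  at node 8 with bounds (5, 12): OK
  at node 18 with bounds (12, +inf): OK
  at node 24 with bounds (18, +inf): OK
  at node 25 with bounds (24, +inf): OK
No violation found at any node.
Result: Valid BST


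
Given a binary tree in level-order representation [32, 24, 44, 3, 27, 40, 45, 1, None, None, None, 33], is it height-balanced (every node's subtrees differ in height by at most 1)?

Tree (level-order array): [32, 24, 44, 3, 27, 40, 45, 1, None, None, None, 33]
Definition: a tree is height-balanced if, at every node, |h(left) - h(right)| <= 1 (empty subtree has height -1).
Bottom-up per-node check:
  node 1: h_left=-1, h_right=-1, diff=0 [OK], height=0
  node 3: h_left=0, h_right=-1, diff=1 [OK], height=1
  node 27: h_left=-1, h_right=-1, diff=0 [OK], height=0
  node 24: h_left=1, h_right=0, diff=1 [OK], height=2
  node 33: h_left=-1, h_right=-1, diff=0 [OK], height=0
  node 40: h_left=0, h_right=-1, diff=1 [OK], height=1
  node 45: h_left=-1, h_right=-1, diff=0 [OK], height=0
  node 44: h_left=1, h_right=0, diff=1 [OK], height=2
  node 32: h_left=2, h_right=2, diff=0 [OK], height=3
All nodes satisfy the balance condition.
Result: Balanced


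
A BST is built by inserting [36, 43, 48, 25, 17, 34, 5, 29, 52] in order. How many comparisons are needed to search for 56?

Search path for 56: 36 -> 43 -> 48 -> 52
Found: False
Comparisons: 4


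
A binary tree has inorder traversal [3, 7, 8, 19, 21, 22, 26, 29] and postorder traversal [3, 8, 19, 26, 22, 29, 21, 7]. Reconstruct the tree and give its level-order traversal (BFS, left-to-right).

Inorder:   [3, 7, 8, 19, 21, 22, 26, 29]
Postorder: [3, 8, 19, 26, 22, 29, 21, 7]
Algorithm: postorder visits root last, so walk postorder right-to-left;
each value is the root of the current inorder slice — split it at that
value, recurse on the right subtree first, then the left.
Recursive splits:
  root=7; inorder splits into left=[3], right=[8, 19, 21, 22, 26, 29]
  root=21; inorder splits into left=[8, 19], right=[22, 26, 29]
  root=29; inorder splits into left=[22, 26], right=[]
  root=22; inorder splits into left=[], right=[26]
  root=26; inorder splits into left=[], right=[]
  root=19; inorder splits into left=[8], right=[]
  root=8; inorder splits into left=[], right=[]
  root=3; inorder splits into left=[], right=[]
Reconstructed level-order: [7, 3, 21, 19, 29, 8, 22, 26]


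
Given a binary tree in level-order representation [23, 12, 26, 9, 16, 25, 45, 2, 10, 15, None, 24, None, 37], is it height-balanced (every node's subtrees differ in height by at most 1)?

Tree (level-order array): [23, 12, 26, 9, 16, 25, 45, 2, 10, 15, None, 24, None, 37]
Definition: a tree is height-balanced if, at every node, |h(left) - h(right)| <= 1 (empty subtree has height -1).
Bottom-up per-node check:
  node 2: h_left=-1, h_right=-1, diff=0 [OK], height=0
  node 10: h_left=-1, h_right=-1, diff=0 [OK], height=0
  node 9: h_left=0, h_right=0, diff=0 [OK], height=1
  node 15: h_left=-1, h_right=-1, diff=0 [OK], height=0
  node 16: h_left=0, h_right=-1, diff=1 [OK], height=1
  node 12: h_left=1, h_right=1, diff=0 [OK], height=2
  node 24: h_left=-1, h_right=-1, diff=0 [OK], height=0
  node 25: h_left=0, h_right=-1, diff=1 [OK], height=1
  node 37: h_left=-1, h_right=-1, diff=0 [OK], height=0
  node 45: h_left=0, h_right=-1, diff=1 [OK], height=1
  node 26: h_left=1, h_right=1, diff=0 [OK], height=2
  node 23: h_left=2, h_right=2, diff=0 [OK], height=3
All nodes satisfy the balance condition.
Result: Balanced


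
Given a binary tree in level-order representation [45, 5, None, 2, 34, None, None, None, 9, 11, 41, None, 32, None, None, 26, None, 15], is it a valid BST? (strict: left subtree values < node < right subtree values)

Level-order array: [45, 5, None, 2, 34, None, None, None, 9, 11, 41, None, 32, None, None, 26, None, 15]
Validate using subtree bounds (lo, hi): at each node, require lo < value < hi,
then recurse left with hi=value and right with lo=value.
Preorder trace (stopping at first violation):
  at node 45 with bounds (-inf, +inf): OK
  at node 5 with bounds (-inf, 45): OK
  at node 2 with bounds (-inf, 5): OK
  at node 34 with bounds (5, 45): OK
  at node 9 with bounds (34, 45): VIOLATION
Node 9 violates its bound: not (34 < 9 < 45).
Result: Not a valid BST


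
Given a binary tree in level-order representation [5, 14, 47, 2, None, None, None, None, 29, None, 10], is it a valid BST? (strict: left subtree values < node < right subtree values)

Level-order array: [5, 14, 47, 2, None, None, None, None, 29, None, 10]
Validate using subtree bounds (lo, hi): at each node, require lo < value < hi,
then recurse left with hi=value and right with lo=value.
Preorder trace (stopping at first violation):
  at node 5 with bounds (-inf, +inf): OK
  at node 14 with bounds (-inf, 5): VIOLATION
Node 14 violates its bound: not (-inf < 14 < 5).
Result: Not a valid BST


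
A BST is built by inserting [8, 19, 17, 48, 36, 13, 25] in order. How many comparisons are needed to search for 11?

Search path for 11: 8 -> 19 -> 17 -> 13
Found: False
Comparisons: 4


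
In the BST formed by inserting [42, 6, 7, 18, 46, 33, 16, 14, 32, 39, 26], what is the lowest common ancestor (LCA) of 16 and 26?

Tree insertion order: [42, 6, 7, 18, 46, 33, 16, 14, 32, 39, 26]
Tree (level-order array): [42, 6, 46, None, 7, None, None, None, 18, 16, 33, 14, None, 32, 39, None, None, 26]
In a BST, the LCA of p=16, q=26 is the first node v on the
root-to-leaf path with p <= v <= q (go left if both < v, right if both > v).
Walk from root:
  at 42: both 16 and 26 < 42, go left
  at 6: both 16 and 26 > 6, go right
  at 7: both 16 and 26 > 7, go right
  at 18: 16 <= 18 <= 26, this is the LCA
LCA = 18


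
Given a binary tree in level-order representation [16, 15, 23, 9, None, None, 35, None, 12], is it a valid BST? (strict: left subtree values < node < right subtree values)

Level-order array: [16, 15, 23, 9, None, None, 35, None, 12]
Validate using subtree bounds (lo, hi): at each node, require lo < value < hi,
then recurse left with hi=value and right with lo=value.
Preorder trace (stopping at first violation):
  at node 16 with bounds (-inf, +inf): OK
  at node 15 with bounds (-inf, 16): OK
  at node 9 with bounds (-inf, 15): OK
  at node 12 with bounds (9, 15): OK
  at node 23 with bounds (16, +inf): OK
  at node 35 with bounds (23, +inf): OK
No violation found at any node.
Result: Valid BST


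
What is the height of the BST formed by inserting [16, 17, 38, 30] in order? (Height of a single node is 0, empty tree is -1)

Insertion order: [16, 17, 38, 30]
Tree (level-order array): [16, None, 17, None, 38, 30]
Compute height bottom-up (empty subtree = -1):
  height(30) = 1 + max(-1, -1) = 0
  height(38) = 1 + max(0, -1) = 1
  height(17) = 1 + max(-1, 1) = 2
  height(16) = 1 + max(-1, 2) = 3
Height = 3


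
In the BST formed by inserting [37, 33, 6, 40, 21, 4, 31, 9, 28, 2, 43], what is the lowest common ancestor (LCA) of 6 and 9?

Tree insertion order: [37, 33, 6, 40, 21, 4, 31, 9, 28, 2, 43]
Tree (level-order array): [37, 33, 40, 6, None, None, 43, 4, 21, None, None, 2, None, 9, 31, None, None, None, None, 28]
In a BST, the LCA of p=6, q=9 is the first node v on the
root-to-leaf path with p <= v <= q (go left if both < v, right if both > v).
Walk from root:
  at 37: both 6 and 9 < 37, go left
  at 33: both 6 and 9 < 33, go left
  at 6: 6 <= 6 <= 9, this is the LCA
LCA = 6


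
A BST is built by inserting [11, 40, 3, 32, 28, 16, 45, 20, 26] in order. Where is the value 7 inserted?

Starting tree (level order): [11, 3, 40, None, None, 32, 45, 28, None, None, None, 16, None, None, 20, None, 26]
Insertion path: 11 -> 3
Result: insert 7 as right child of 3
Final tree (level order): [11, 3, 40, None, 7, 32, 45, None, None, 28, None, None, None, 16, None, None, 20, None, 26]


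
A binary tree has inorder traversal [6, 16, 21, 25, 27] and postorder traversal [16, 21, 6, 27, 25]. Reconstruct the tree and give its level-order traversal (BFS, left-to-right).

Inorder:   [6, 16, 21, 25, 27]
Postorder: [16, 21, 6, 27, 25]
Algorithm: postorder visits root last, so walk postorder right-to-left;
each value is the root of the current inorder slice — split it at that
value, recurse on the right subtree first, then the left.
Recursive splits:
  root=25; inorder splits into left=[6, 16, 21], right=[27]
  root=27; inorder splits into left=[], right=[]
  root=6; inorder splits into left=[], right=[16, 21]
  root=21; inorder splits into left=[16], right=[]
  root=16; inorder splits into left=[], right=[]
Reconstructed level-order: [25, 6, 27, 21, 16]


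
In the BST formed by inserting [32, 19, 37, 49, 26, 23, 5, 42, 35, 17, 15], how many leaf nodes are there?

Tree built from: [32, 19, 37, 49, 26, 23, 5, 42, 35, 17, 15]
Tree (level-order array): [32, 19, 37, 5, 26, 35, 49, None, 17, 23, None, None, None, 42, None, 15]
Rule: A leaf has 0 children.
Per-node child counts:
  node 32: 2 child(ren)
  node 19: 2 child(ren)
  node 5: 1 child(ren)
  node 17: 1 child(ren)
  node 15: 0 child(ren)
  node 26: 1 child(ren)
  node 23: 0 child(ren)
  node 37: 2 child(ren)
  node 35: 0 child(ren)
  node 49: 1 child(ren)
  node 42: 0 child(ren)
Matching nodes: [15, 23, 35, 42]
Count of leaf nodes: 4


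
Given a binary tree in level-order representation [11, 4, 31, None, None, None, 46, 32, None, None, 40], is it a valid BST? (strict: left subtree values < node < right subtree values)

Level-order array: [11, 4, 31, None, None, None, 46, 32, None, None, 40]
Validate using subtree bounds (lo, hi): at each node, require lo < value < hi,
then recurse left with hi=value and right with lo=value.
Preorder trace (stopping at first violation):
  at node 11 with bounds (-inf, +inf): OK
  at node 4 with bounds (-inf, 11): OK
  at node 31 with bounds (11, +inf): OK
  at node 46 with bounds (31, +inf): OK
  at node 32 with bounds (31, 46): OK
  at node 40 with bounds (32, 46): OK
No violation found at any node.
Result: Valid BST


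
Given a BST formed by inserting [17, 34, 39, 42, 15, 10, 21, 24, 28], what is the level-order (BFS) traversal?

Tree insertion order: [17, 34, 39, 42, 15, 10, 21, 24, 28]
Tree (level-order array): [17, 15, 34, 10, None, 21, 39, None, None, None, 24, None, 42, None, 28]
BFS from the root, enqueuing left then right child of each popped node:
  queue [17] -> pop 17, enqueue [15, 34], visited so far: [17]
  queue [15, 34] -> pop 15, enqueue [10], visited so far: [17, 15]
  queue [34, 10] -> pop 34, enqueue [21, 39], visited so far: [17, 15, 34]
  queue [10, 21, 39] -> pop 10, enqueue [none], visited so far: [17, 15, 34, 10]
  queue [21, 39] -> pop 21, enqueue [24], visited so far: [17, 15, 34, 10, 21]
  queue [39, 24] -> pop 39, enqueue [42], visited so far: [17, 15, 34, 10, 21, 39]
  queue [24, 42] -> pop 24, enqueue [28], visited so far: [17, 15, 34, 10, 21, 39, 24]
  queue [42, 28] -> pop 42, enqueue [none], visited so far: [17, 15, 34, 10, 21, 39, 24, 42]
  queue [28] -> pop 28, enqueue [none], visited so far: [17, 15, 34, 10, 21, 39, 24, 42, 28]
Result: [17, 15, 34, 10, 21, 39, 24, 42, 28]


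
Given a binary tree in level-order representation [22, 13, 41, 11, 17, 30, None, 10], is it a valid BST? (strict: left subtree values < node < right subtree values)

Level-order array: [22, 13, 41, 11, 17, 30, None, 10]
Validate using subtree bounds (lo, hi): at each node, require lo < value < hi,
then recurse left with hi=value and right with lo=value.
Preorder trace (stopping at first violation):
  at node 22 with bounds (-inf, +inf): OK
  at node 13 with bounds (-inf, 22): OK
  at node 11 with bounds (-inf, 13): OK
  at node 10 with bounds (-inf, 11): OK
  at node 17 with bounds (13, 22): OK
  at node 41 with bounds (22, +inf): OK
  at node 30 with bounds (22, 41): OK
No violation found at any node.
Result: Valid BST


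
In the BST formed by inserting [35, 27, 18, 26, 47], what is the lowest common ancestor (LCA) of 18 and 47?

Tree insertion order: [35, 27, 18, 26, 47]
Tree (level-order array): [35, 27, 47, 18, None, None, None, None, 26]
In a BST, the LCA of p=18, q=47 is the first node v on the
root-to-leaf path with p <= v <= q (go left if both < v, right if both > v).
Walk from root:
  at 35: 18 <= 35 <= 47, this is the LCA
LCA = 35


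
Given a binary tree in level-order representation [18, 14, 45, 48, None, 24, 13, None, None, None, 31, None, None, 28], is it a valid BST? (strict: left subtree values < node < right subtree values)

Level-order array: [18, 14, 45, 48, None, 24, 13, None, None, None, 31, None, None, 28]
Validate using subtree bounds (lo, hi): at each node, require lo < value < hi,
then recurse left with hi=value and right with lo=value.
Preorder trace (stopping at first violation):
  at node 18 with bounds (-inf, +inf): OK
  at node 14 with bounds (-inf, 18): OK
  at node 48 with bounds (-inf, 14): VIOLATION
Node 48 violates its bound: not (-inf < 48 < 14).
Result: Not a valid BST


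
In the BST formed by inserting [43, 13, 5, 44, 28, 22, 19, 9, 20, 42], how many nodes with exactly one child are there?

Tree built from: [43, 13, 5, 44, 28, 22, 19, 9, 20, 42]
Tree (level-order array): [43, 13, 44, 5, 28, None, None, None, 9, 22, 42, None, None, 19, None, None, None, None, 20]
Rule: These are nodes with exactly 1 non-null child.
Per-node child counts:
  node 43: 2 child(ren)
  node 13: 2 child(ren)
  node 5: 1 child(ren)
  node 9: 0 child(ren)
  node 28: 2 child(ren)
  node 22: 1 child(ren)
  node 19: 1 child(ren)
  node 20: 0 child(ren)
  node 42: 0 child(ren)
  node 44: 0 child(ren)
Matching nodes: [5, 22, 19]
Count of nodes with exactly one child: 3


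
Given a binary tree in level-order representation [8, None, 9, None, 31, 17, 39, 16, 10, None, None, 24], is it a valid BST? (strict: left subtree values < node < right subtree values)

Level-order array: [8, None, 9, None, 31, 17, 39, 16, 10, None, None, 24]
Validate using subtree bounds (lo, hi): at each node, require lo < value < hi,
then recurse left with hi=value and right with lo=value.
Preorder trace (stopping at first violation):
  at node 8 with bounds (-inf, +inf): OK
  at node 9 with bounds (8, +inf): OK
  at node 31 with bounds (9, +inf): OK
  at node 17 with bounds (9, 31): OK
  at node 16 with bounds (9, 17): OK
  at node 24 with bounds (9, 16): VIOLATION
Node 24 violates its bound: not (9 < 24 < 16).
Result: Not a valid BST


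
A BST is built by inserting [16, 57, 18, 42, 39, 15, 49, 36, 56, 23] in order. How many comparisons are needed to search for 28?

Search path for 28: 16 -> 57 -> 18 -> 42 -> 39 -> 36 -> 23
Found: False
Comparisons: 7


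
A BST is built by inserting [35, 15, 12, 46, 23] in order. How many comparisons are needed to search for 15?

Search path for 15: 35 -> 15
Found: True
Comparisons: 2


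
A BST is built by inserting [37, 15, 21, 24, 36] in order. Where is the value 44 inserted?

Starting tree (level order): [37, 15, None, None, 21, None, 24, None, 36]
Insertion path: 37
Result: insert 44 as right child of 37
Final tree (level order): [37, 15, 44, None, 21, None, None, None, 24, None, 36]


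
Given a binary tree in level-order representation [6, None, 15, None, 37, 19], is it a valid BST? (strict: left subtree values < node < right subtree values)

Level-order array: [6, None, 15, None, 37, 19]
Validate using subtree bounds (lo, hi): at each node, require lo < value < hi,
then recurse left with hi=value and right with lo=value.
Preorder trace (stopping at first violation):
  at node 6 with bounds (-inf, +inf): OK
  at node 15 with bounds (6, +inf): OK
  at node 37 with bounds (15, +inf): OK
  at node 19 with bounds (15, 37): OK
No violation found at any node.
Result: Valid BST


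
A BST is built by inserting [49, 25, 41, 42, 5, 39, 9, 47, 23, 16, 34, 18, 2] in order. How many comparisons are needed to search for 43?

Search path for 43: 49 -> 25 -> 41 -> 42 -> 47
Found: False
Comparisons: 5


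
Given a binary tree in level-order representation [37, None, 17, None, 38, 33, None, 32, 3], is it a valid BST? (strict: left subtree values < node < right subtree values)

Level-order array: [37, None, 17, None, 38, 33, None, 32, 3]
Validate using subtree bounds (lo, hi): at each node, require lo < value < hi,
then recurse left with hi=value and right with lo=value.
Preorder trace (stopping at first violation):
  at node 37 with bounds (-inf, +inf): OK
  at node 17 with bounds (37, +inf): VIOLATION
Node 17 violates its bound: not (37 < 17 < +inf).
Result: Not a valid BST


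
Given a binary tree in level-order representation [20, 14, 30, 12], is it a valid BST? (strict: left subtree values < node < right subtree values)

Level-order array: [20, 14, 30, 12]
Validate using subtree bounds (lo, hi): at each node, require lo < value < hi,
then recurse left with hi=value and right with lo=value.
Preorder trace (stopping at first violation):
  at node 20 with bounds (-inf, +inf): OK
  at node 14 with bounds (-inf, 20): OK
  at node 12 with bounds (-inf, 14): OK
  at node 30 with bounds (20, +inf): OK
No violation found at any node.
Result: Valid BST


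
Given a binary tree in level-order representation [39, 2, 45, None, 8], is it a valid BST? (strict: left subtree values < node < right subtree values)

Level-order array: [39, 2, 45, None, 8]
Validate using subtree bounds (lo, hi): at each node, require lo < value < hi,
then recurse left with hi=value and right with lo=value.
Preorder trace (stopping at first violation):
  at node 39 with bounds (-inf, +inf): OK
  at node 2 with bounds (-inf, 39): OK
  at node 8 with bounds (2, 39): OK
  at node 45 with bounds (39, +inf): OK
No violation found at any node.
Result: Valid BST


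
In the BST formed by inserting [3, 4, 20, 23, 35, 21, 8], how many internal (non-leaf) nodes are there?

Tree built from: [3, 4, 20, 23, 35, 21, 8]
Tree (level-order array): [3, None, 4, None, 20, 8, 23, None, None, 21, 35]
Rule: An internal node has at least one child.
Per-node child counts:
  node 3: 1 child(ren)
  node 4: 1 child(ren)
  node 20: 2 child(ren)
  node 8: 0 child(ren)
  node 23: 2 child(ren)
  node 21: 0 child(ren)
  node 35: 0 child(ren)
Matching nodes: [3, 4, 20, 23]
Count of internal (non-leaf) nodes: 4


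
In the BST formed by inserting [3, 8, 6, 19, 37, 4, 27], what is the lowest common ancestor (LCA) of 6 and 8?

Tree insertion order: [3, 8, 6, 19, 37, 4, 27]
Tree (level-order array): [3, None, 8, 6, 19, 4, None, None, 37, None, None, 27]
In a BST, the LCA of p=6, q=8 is the first node v on the
root-to-leaf path with p <= v <= q (go left if both < v, right if both > v).
Walk from root:
  at 3: both 6 and 8 > 3, go right
  at 8: 6 <= 8 <= 8, this is the LCA
LCA = 8


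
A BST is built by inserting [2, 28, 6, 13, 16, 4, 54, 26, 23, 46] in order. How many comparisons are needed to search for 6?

Search path for 6: 2 -> 28 -> 6
Found: True
Comparisons: 3


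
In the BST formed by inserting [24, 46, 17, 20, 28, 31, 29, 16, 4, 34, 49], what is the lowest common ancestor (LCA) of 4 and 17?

Tree insertion order: [24, 46, 17, 20, 28, 31, 29, 16, 4, 34, 49]
Tree (level-order array): [24, 17, 46, 16, 20, 28, 49, 4, None, None, None, None, 31, None, None, None, None, 29, 34]
In a BST, the LCA of p=4, q=17 is the first node v on the
root-to-leaf path with p <= v <= q (go left if both < v, right if both > v).
Walk from root:
  at 24: both 4 and 17 < 24, go left
  at 17: 4 <= 17 <= 17, this is the LCA
LCA = 17


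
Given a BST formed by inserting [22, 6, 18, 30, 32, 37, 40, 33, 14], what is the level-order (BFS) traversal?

Tree insertion order: [22, 6, 18, 30, 32, 37, 40, 33, 14]
Tree (level-order array): [22, 6, 30, None, 18, None, 32, 14, None, None, 37, None, None, 33, 40]
BFS from the root, enqueuing left then right child of each popped node:
  queue [22] -> pop 22, enqueue [6, 30], visited so far: [22]
  queue [6, 30] -> pop 6, enqueue [18], visited so far: [22, 6]
  queue [30, 18] -> pop 30, enqueue [32], visited so far: [22, 6, 30]
  queue [18, 32] -> pop 18, enqueue [14], visited so far: [22, 6, 30, 18]
  queue [32, 14] -> pop 32, enqueue [37], visited so far: [22, 6, 30, 18, 32]
  queue [14, 37] -> pop 14, enqueue [none], visited so far: [22, 6, 30, 18, 32, 14]
  queue [37] -> pop 37, enqueue [33, 40], visited so far: [22, 6, 30, 18, 32, 14, 37]
  queue [33, 40] -> pop 33, enqueue [none], visited so far: [22, 6, 30, 18, 32, 14, 37, 33]
  queue [40] -> pop 40, enqueue [none], visited so far: [22, 6, 30, 18, 32, 14, 37, 33, 40]
Result: [22, 6, 30, 18, 32, 14, 37, 33, 40]


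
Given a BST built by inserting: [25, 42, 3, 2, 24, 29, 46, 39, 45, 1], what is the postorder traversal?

Tree insertion order: [25, 42, 3, 2, 24, 29, 46, 39, 45, 1]
Tree (level-order array): [25, 3, 42, 2, 24, 29, 46, 1, None, None, None, None, 39, 45]
Postorder traversal: [1, 2, 24, 3, 39, 29, 45, 46, 42, 25]


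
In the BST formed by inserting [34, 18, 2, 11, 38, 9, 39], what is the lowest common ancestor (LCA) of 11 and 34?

Tree insertion order: [34, 18, 2, 11, 38, 9, 39]
Tree (level-order array): [34, 18, 38, 2, None, None, 39, None, 11, None, None, 9]
In a BST, the LCA of p=11, q=34 is the first node v on the
root-to-leaf path with p <= v <= q (go left if both < v, right if both > v).
Walk from root:
  at 34: 11 <= 34 <= 34, this is the LCA
LCA = 34


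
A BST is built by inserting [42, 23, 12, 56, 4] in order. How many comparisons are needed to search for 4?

Search path for 4: 42 -> 23 -> 12 -> 4
Found: True
Comparisons: 4


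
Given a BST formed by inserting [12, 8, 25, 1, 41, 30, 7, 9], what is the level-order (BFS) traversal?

Tree insertion order: [12, 8, 25, 1, 41, 30, 7, 9]
Tree (level-order array): [12, 8, 25, 1, 9, None, 41, None, 7, None, None, 30]
BFS from the root, enqueuing left then right child of each popped node:
  queue [12] -> pop 12, enqueue [8, 25], visited so far: [12]
  queue [8, 25] -> pop 8, enqueue [1, 9], visited so far: [12, 8]
  queue [25, 1, 9] -> pop 25, enqueue [41], visited so far: [12, 8, 25]
  queue [1, 9, 41] -> pop 1, enqueue [7], visited so far: [12, 8, 25, 1]
  queue [9, 41, 7] -> pop 9, enqueue [none], visited so far: [12, 8, 25, 1, 9]
  queue [41, 7] -> pop 41, enqueue [30], visited so far: [12, 8, 25, 1, 9, 41]
  queue [7, 30] -> pop 7, enqueue [none], visited so far: [12, 8, 25, 1, 9, 41, 7]
  queue [30] -> pop 30, enqueue [none], visited so far: [12, 8, 25, 1, 9, 41, 7, 30]
Result: [12, 8, 25, 1, 9, 41, 7, 30]


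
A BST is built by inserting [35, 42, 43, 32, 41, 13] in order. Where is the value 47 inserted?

Starting tree (level order): [35, 32, 42, 13, None, 41, 43]
Insertion path: 35 -> 42 -> 43
Result: insert 47 as right child of 43
Final tree (level order): [35, 32, 42, 13, None, 41, 43, None, None, None, None, None, 47]


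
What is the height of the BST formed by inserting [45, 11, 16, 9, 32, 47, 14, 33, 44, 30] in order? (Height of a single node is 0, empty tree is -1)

Insertion order: [45, 11, 16, 9, 32, 47, 14, 33, 44, 30]
Tree (level-order array): [45, 11, 47, 9, 16, None, None, None, None, 14, 32, None, None, 30, 33, None, None, None, 44]
Compute height bottom-up (empty subtree = -1):
  height(9) = 1 + max(-1, -1) = 0
  height(14) = 1 + max(-1, -1) = 0
  height(30) = 1 + max(-1, -1) = 0
  height(44) = 1 + max(-1, -1) = 0
  height(33) = 1 + max(-1, 0) = 1
  height(32) = 1 + max(0, 1) = 2
  height(16) = 1 + max(0, 2) = 3
  height(11) = 1 + max(0, 3) = 4
  height(47) = 1 + max(-1, -1) = 0
  height(45) = 1 + max(4, 0) = 5
Height = 5


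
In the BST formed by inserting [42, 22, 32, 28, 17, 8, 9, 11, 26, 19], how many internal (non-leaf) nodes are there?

Tree built from: [42, 22, 32, 28, 17, 8, 9, 11, 26, 19]
Tree (level-order array): [42, 22, None, 17, 32, 8, 19, 28, None, None, 9, None, None, 26, None, None, 11]
Rule: An internal node has at least one child.
Per-node child counts:
  node 42: 1 child(ren)
  node 22: 2 child(ren)
  node 17: 2 child(ren)
  node 8: 1 child(ren)
  node 9: 1 child(ren)
  node 11: 0 child(ren)
  node 19: 0 child(ren)
  node 32: 1 child(ren)
  node 28: 1 child(ren)
  node 26: 0 child(ren)
Matching nodes: [42, 22, 17, 8, 9, 32, 28]
Count of internal (non-leaf) nodes: 7


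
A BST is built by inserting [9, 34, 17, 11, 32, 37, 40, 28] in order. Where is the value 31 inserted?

Starting tree (level order): [9, None, 34, 17, 37, 11, 32, None, 40, None, None, 28]
Insertion path: 9 -> 34 -> 17 -> 32 -> 28
Result: insert 31 as right child of 28
Final tree (level order): [9, None, 34, 17, 37, 11, 32, None, 40, None, None, 28, None, None, None, None, 31]


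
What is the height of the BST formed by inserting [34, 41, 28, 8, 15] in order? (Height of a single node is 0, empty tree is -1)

Insertion order: [34, 41, 28, 8, 15]
Tree (level-order array): [34, 28, 41, 8, None, None, None, None, 15]
Compute height bottom-up (empty subtree = -1):
  height(15) = 1 + max(-1, -1) = 0
  height(8) = 1 + max(-1, 0) = 1
  height(28) = 1 + max(1, -1) = 2
  height(41) = 1 + max(-1, -1) = 0
  height(34) = 1 + max(2, 0) = 3
Height = 3


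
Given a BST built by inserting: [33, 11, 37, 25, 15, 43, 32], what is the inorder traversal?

Tree insertion order: [33, 11, 37, 25, 15, 43, 32]
Tree (level-order array): [33, 11, 37, None, 25, None, 43, 15, 32]
Inorder traversal: [11, 15, 25, 32, 33, 37, 43]


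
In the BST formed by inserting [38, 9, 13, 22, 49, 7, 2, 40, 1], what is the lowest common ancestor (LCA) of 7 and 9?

Tree insertion order: [38, 9, 13, 22, 49, 7, 2, 40, 1]
Tree (level-order array): [38, 9, 49, 7, 13, 40, None, 2, None, None, 22, None, None, 1]
In a BST, the LCA of p=7, q=9 is the first node v on the
root-to-leaf path with p <= v <= q (go left if both < v, right if both > v).
Walk from root:
  at 38: both 7 and 9 < 38, go left
  at 9: 7 <= 9 <= 9, this is the LCA
LCA = 9


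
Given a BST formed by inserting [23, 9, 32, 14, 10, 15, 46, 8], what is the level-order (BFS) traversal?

Tree insertion order: [23, 9, 32, 14, 10, 15, 46, 8]
Tree (level-order array): [23, 9, 32, 8, 14, None, 46, None, None, 10, 15]
BFS from the root, enqueuing left then right child of each popped node:
  queue [23] -> pop 23, enqueue [9, 32], visited so far: [23]
  queue [9, 32] -> pop 9, enqueue [8, 14], visited so far: [23, 9]
  queue [32, 8, 14] -> pop 32, enqueue [46], visited so far: [23, 9, 32]
  queue [8, 14, 46] -> pop 8, enqueue [none], visited so far: [23, 9, 32, 8]
  queue [14, 46] -> pop 14, enqueue [10, 15], visited so far: [23, 9, 32, 8, 14]
  queue [46, 10, 15] -> pop 46, enqueue [none], visited so far: [23, 9, 32, 8, 14, 46]
  queue [10, 15] -> pop 10, enqueue [none], visited so far: [23, 9, 32, 8, 14, 46, 10]
  queue [15] -> pop 15, enqueue [none], visited so far: [23, 9, 32, 8, 14, 46, 10, 15]
Result: [23, 9, 32, 8, 14, 46, 10, 15]


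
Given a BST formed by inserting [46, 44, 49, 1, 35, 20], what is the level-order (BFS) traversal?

Tree insertion order: [46, 44, 49, 1, 35, 20]
Tree (level-order array): [46, 44, 49, 1, None, None, None, None, 35, 20]
BFS from the root, enqueuing left then right child of each popped node:
  queue [46] -> pop 46, enqueue [44, 49], visited so far: [46]
  queue [44, 49] -> pop 44, enqueue [1], visited so far: [46, 44]
  queue [49, 1] -> pop 49, enqueue [none], visited so far: [46, 44, 49]
  queue [1] -> pop 1, enqueue [35], visited so far: [46, 44, 49, 1]
  queue [35] -> pop 35, enqueue [20], visited so far: [46, 44, 49, 1, 35]
  queue [20] -> pop 20, enqueue [none], visited so far: [46, 44, 49, 1, 35, 20]
Result: [46, 44, 49, 1, 35, 20]


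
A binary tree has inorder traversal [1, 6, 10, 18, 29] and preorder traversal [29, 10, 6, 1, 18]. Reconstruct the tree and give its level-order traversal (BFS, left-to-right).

Inorder:  [1, 6, 10, 18, 29]
Preorder: [29, 10, 6, 1, 18]
Algorithm: preorder visits root first, so consume preorder in order;
for each root, split the current inorder slice at that value into
left-subtree inorder and right-subtree inorder, then recurse.
Recursive splits:
  root=29; inorder splits into left=[1, 6, 10, 18], right=[]
  root=10; inorder splits into left=[1, 6], right=[18]
  root=6; inorder splits into left=[1], right=[]
  root=1; inorder splits into left=[], right=[]
  root=18; inorder splits into left=[], right=[]
Reconstructed level-order: [29, 10, 6, 18, 1]


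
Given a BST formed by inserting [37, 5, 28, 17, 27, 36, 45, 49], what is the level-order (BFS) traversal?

Tree insertion order: [37, 5, 28, 17, 27, 36, 45, 49]
Tree (level-order array): [37, 5, 45, None, 28, None, 49, 17, 36, None, None, None, 27]
BFS from the root, enqueuing left then right child of each popped node:
  queue [37] -> pop 37, enqueue [5, 45], visited so far: [37]
  queue [5, 45] -> pop 5, enqueue [28], visited so far: [37, 5]
  queue [45, 28] -> pop 45, enqueue [49], visited so far: [37, 5, 45]
  queue [28, 49] -> pop 28, enqueue [17, 36], visited so far: [37, 5, 45, 28]
  queue [49, 17, 36] -> pop 49, enqueue [none], visited so far: [37, 5, 45, 28, 49]
  queue [17, 36] -> pop 17, enqueue [27], visited so far: [37, 5, 45, 28, 49, 17]
  queue [36, 27] -> pop 36, enqueue [none], visited so far: [37, 5, 45, 28, 49, 17, 36]
  queue [27] -> pop 27, enqueue [none], visited so far: [37, 5, 45, 28, 49, 17, 36, 27]
Result: [37, 5, 45, 28, 49, 17, 36, 27]


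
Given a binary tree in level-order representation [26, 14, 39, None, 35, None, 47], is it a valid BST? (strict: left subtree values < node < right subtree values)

Level-order array: [26, 14, 39, None, 35, None, 47]
Validate using subtree bounds (lo, hi): at each node, require lo < value < hi,
then recurse left with hi=value and right with lo=value.
Preorder trace (stopping at first violation):
  at node 26 with bounds (-inf, +inf): OK
  at node 14 with bounds (-inf, 26): OK
  at node 35 with bounds (14, 26): VIOLATION
Node 35 violates its bound: not (14 < 35 < 26).
Result: Not a valid BST


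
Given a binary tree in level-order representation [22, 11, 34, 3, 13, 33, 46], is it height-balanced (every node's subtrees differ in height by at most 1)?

Tree (level-order array): [22, 11, 34, 3, 13, 33, 46]
Definition: a tree is height-balanced if, at every node, |h(left) - h(right)| <= 1 (empty subtree has height -1).
Bottom-up per-node check:
  node 3: h_left=-1, h_right=-1, diff=0 [OK], height=0
  node 13: h_left=-1, h_right=-1, diff=0 [OK], height=0
  node 11: h_left=0, h_right=0, diff=0 [OK], height=1
  node 33: h_left=-1, h_right=-1, diff=0 [OK], height=0
  node 46: h_left=-1, h_right=-1, diff=0 [OK], height=0
  node 34: h_left=0, h_right=0, diff=0 [OK], height=1
  node 22: h_left=1, h_right=1, diff=0 [OK], height=2
All nodes satisfy the balance condition.
Result: Balanced


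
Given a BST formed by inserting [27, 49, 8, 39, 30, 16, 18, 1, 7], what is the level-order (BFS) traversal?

Tree insertion order: [27, 49, 8, 39, 30, 16, 18, 1, 7]
Tree (level-order array): [27, 8, 49, 1, 16, 39, None, None, 7, None, 18, 30]
BFS from the root, enqueuing left then right child of each popped node:
  queue [27] -> pop 27, enqueue [8, 49], visited so far: [27]
  queue [8, 49] -> pop 8, enqueue [1, 16], visited so far: [27, 8]
  queue [49, 1, 16] -> pop 49, enqueue [39], visited so far: [27, 8, 49]
  queue [1, 16, 39] -> pop 1, enqueue [7], visited so far: [27, 8, 49, 1]
  queue [16, 39, 7] -> pop 16, enqueue [18], visited so far: [27, 8, 49, 1, 16]
  queue [39, 7, 18] -> pop 39, enqueue [30], visited so far: [27, 8, 49, 1, 16, 39]
  queue [7, 18, 30] -> pop 7, enqueue [none], visited so far: [27, 8, 49, 1, 16, 39, 7]
  queue [18, 30] -> pop 18, enqueue [none], visited so far: [27, 8, 49, 1, 16, 39, 7, 18]
  queue [30] -> pop 30, enqueue [none], visited so far: [27, 8, 49, 1, 16, 39, 7, 18, 30]
Result: [27, 8, 49, 1, 16, 39, 7, 18, 30]


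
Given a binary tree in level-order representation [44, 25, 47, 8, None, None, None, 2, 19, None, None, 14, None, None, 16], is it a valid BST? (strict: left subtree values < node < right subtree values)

Level-order array: [44, 25, 47, 8, None, None, None, 2, 19, None, None, 14, None, None, 16]
Validate using subtree bounds (lo, hi): at each node, require lo < value < hi,
then recurse left with hi=value and right with lo=value.
Preorder trace (stopping at first violation):
  at node 44 with bounds (-inf, +inf): OK
  at node 25 with bounds (-inf, 44): OK
  at node 8 with bounds (-inf, 25): OK
  at node 2 with bounds (-inf, 8): OK
  at node 19 with bounds (8, 25): OK
  at node 14 with bounds (8, 19): OK
  at node 16 with bounds (14, 19): OK
  at node 47 with bounds (44, +inf): OK
No violation found at any node.
Result: Valid BST


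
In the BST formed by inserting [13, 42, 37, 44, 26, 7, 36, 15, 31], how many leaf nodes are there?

Tree built from: [13, 42, 37, 44, 26, 7, 36, 15, 31]
Tree (level-order array): [13, 7, 42, None, None, 37, 44, 26, None, None, None, 15, 36, None, None, 31]
Rule: A leaf has 0 children.
Per-node child counts:
  node 13: 2 child(ren)
  node 7: 0 child(ren)
  node 42: 2 child(ren)
  node 37: 1 child(ren)
  node 26: 2 child(ren)
  node 15: 0 child(ren)
  node 36: 1 child(ren)
  node 31: 0 child(ren)
  node 44: 0 child(ren)
Matching nodes: [7, 15, 31, 44]
Count of leaf nodes: 4


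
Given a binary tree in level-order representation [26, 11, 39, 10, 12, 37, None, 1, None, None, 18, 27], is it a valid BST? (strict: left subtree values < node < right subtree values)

Level-order array: [26, 11, 39, 10, 12, 37, None, 1, None, None, 18, 27]
Validate using subtree bounds (lo, hi): at each node, require lo < value < hi,
then recurse left with hi=value and right with lo=value.
Preorder trace (stopping at first violation):
  at node 26 with bounds (-inf, +inf): OK
  at node 11 with bounds (-inf, 26): OK
  at node 10 with bounds (-inf, 11): OK
  at node 1 with bounds (-inf, 10): OK
  at node 12 with bounds (11, 26): OK
  at node 18 with bounds (12, 26): OK
  at node 39 with bounds (26, +inf): OK
  at node 37 with bounds (26, 39): OK
  at node 27 with bounds (26, 37): OK
No violation found at any node.
Result: Valid BST


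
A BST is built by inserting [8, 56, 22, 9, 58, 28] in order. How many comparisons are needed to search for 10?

Search path for 10: 8 -> 56 -> 22 -> 9
Found: False
Comparisons: 4


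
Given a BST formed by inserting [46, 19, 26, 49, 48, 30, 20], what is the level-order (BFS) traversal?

Tree insertion order: [46, 19, 26, 49, 48, 30, 20]
Tree (level-order array): [46, 19, 49, None, 26, 48, None, 20, 30]
BFS from the root, enqueuing left then right child of each popped node:
  queue [46] -> pop 46, enqueue [19, 49], visited so far: [46]
  queue [19, 49] -> pop 19, enqueue [26], visited so far: [46, 19]
  queue [49, 26] -> pop 49, enqueue [48], visited so far: [46, 19, 49]
  queue [26, 48] -> pop 26, enqueue [20, 30], visited so far: [46, 19, 49, 26]
  queue [48, 20, 30] -> pop 48, enqueue [none], visited so far: [46, 19, 49, 26, 48]
  queue [20, 30] -> pop 20, enqueue [none], visited so far: [46, 19, 49, 26, 48, 20]
  queue [30] -> pop 30, enqueue [none], visited so far: [46, 19, 49, 26, 48, 20, 30]
Result: [46, 19, 49, 26, 48, 20, 30]


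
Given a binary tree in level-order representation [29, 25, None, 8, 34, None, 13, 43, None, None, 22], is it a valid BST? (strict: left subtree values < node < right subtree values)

Level-order array: [29, 25, None, 8, 34, None, 13, 43, None, None, 22]
Validate using subtree bounds (lo, hi): at each node, require lo < value < hi,
then recurse left with hi=value and right with lo=value.
Preorder trace (stopping at first violation):
  at node 29 with bounds (-inf, +inf): OK
  at node 25 with bounds (-inf, 29): OK
  at node 8 with bounds (-inf, 25): OK
  at node 13 with bounds (8, 25): OK
  at node 22 with bounds (13, 25): OK
  at node 34 with bounds (25, 29): VIOLATION
Node 34 violates its bound: not (25 < 34 < 29).
Result: Not a valid BST


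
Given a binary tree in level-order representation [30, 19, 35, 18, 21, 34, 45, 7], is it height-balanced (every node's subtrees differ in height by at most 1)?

Tree (level-order array): [30, 19, 35, 18, 21, 34, 45, 7]
Definition: a tree is height-balanced if, at every node, |h(left) - h(right)| <= 1 (empty subtree has height -1).
Bottom-up per-node check:
  node 7: h_left=-1, h_right=-1, diff=0 [OK], height=0
  node 18: h_left=0, h_right=-1, diff=1 [OK], height=1
  node 21: h_left=-1, h_right=-1, diff=0 [OK], height=0
  node 19: h_left=1, h_right=0, diff=1 [OK], height=2
  node 34: h_left=-1, h_right=-1, diff=0 [OK], height=0
  node 45: h_left=-1, h_right=-1, diff=0 [OK], height=0
  node 35: h_left=0, h_right=0, diff=0 [OK], height=1
  node 30: h_left=2, h_right=1, diff=1 [OK], height=3
All nodes satisfy the balance condition.
Result: Balanced


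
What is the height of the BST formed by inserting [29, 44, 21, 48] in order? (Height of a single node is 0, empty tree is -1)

Insertion order: [29, 44, 21, 48]
Tree (level-order array): [29, 21, 44, None, None, None, 48]
Compute height bottom-up (empty subtree = -1):
  height(21) = 1 + max(-1, -1) = 0
  height(48) = 1 + max(-1, -1) = 0
  height(44) = 1 + max(-1, 0) = 1
  height(29) = 1 + max(0, 1) = 2
Height = 2


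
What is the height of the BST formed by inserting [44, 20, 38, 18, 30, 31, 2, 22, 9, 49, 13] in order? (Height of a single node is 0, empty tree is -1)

Insertion order: [44, 20, 38, 18, 30, 31, 2, 22, 9, 49, 13]
Tree (level-order array): [44, 20, 49, 18, 38, None, None, 2, None, 30, None, None, 9, 22, 31, None, 13]
Compute height bottom-up (empty subtree = -1):
  height(13) = 1 + max(-1, -1) = 0
  height(9) = 1 + max(-1, 0) = 1
  height(2) = 1 + max(-1, 1) = 2
  height(18) = 1 + max(2, -1) = 3
  height(22) = 1 + max(-1, -1) = 0
  height(31) = 1 + max(-1, -1) = 0
  height(30) = 1 + max(0, 0) = 1
  height(38) = 1 + max(1, -1) = 2
  height(20) = 1 + max(3, 2) = 4
  height(49) = 1 + max(-1, -1) = 0
  height(44) = 1 + max(4, 0) = 5
Height = 5


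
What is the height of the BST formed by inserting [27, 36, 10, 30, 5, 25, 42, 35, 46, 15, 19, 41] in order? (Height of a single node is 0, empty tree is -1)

Insertion order: [27, 36, 10, 30, 5, 25, 42, 35, 46, 15, 19, 41]
Tree (level-order array): [27, 10, 36, 5, 25, 30, 42, None, None, 15, None, None, 35, 41, 46, None, 19]
Compute height bottom-up (empty subtree = -1):
  height(5) = 1 + max(-1, -1) = 0
  height(19) = 1 + max(-1, -1) = 0
  height(15) = 1 + max(-1, 0) = 1
  height(25) = 1 + max(1, -1) = 2
  height(10) = 1 + max(0, 2) = 3
  height(35) = 1 + max(-1, -1) = 0
  height(30) = 1 + max(-1, 0) = 1
  height(41) = 1 + max(-1, -1) = 0
  height(46) = 1 + max(-1, -1) = 0
  height(42) = 1 + max(0, 0) = 1
  height(36) = 1 + max(1, 1) = 2
  height(27) = 1 + max(3, 2) = 4
Height = 4


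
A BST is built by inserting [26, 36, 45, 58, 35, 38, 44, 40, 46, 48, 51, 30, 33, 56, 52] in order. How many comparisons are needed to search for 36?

Search path for 36: 26 -> 36
Found: True
Comparisons: 2


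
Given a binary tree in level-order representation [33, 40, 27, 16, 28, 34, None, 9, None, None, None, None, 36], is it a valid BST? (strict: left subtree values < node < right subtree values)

Level-order array: [33, 40, 27, 16, 28, 34, None, 9, None, None, None, None, 36]
Validate using subtree bounds (lo, hi): at each node, require lo < value < hi,
then recurse left with hi=value and right with lo=value.
Preorder trace (stopping at first violation):
  at node 33 with bounds (-inf, +inf): OK
  at node 40 with bounds (-inf, 33): VIOLATION
Node 40 violates its bound: not (-inf < 40 < 33).
Result: Not a valid BST
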